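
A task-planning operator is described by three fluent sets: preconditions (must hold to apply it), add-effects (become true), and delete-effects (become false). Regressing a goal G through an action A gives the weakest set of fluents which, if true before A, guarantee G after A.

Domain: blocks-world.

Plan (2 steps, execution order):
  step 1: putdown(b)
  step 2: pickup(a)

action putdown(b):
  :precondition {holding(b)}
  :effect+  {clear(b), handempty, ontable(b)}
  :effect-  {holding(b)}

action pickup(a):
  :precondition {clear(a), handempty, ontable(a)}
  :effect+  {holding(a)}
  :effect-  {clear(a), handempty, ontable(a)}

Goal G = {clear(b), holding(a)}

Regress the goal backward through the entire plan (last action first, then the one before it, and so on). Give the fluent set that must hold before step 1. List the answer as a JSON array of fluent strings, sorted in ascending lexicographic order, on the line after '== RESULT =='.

Regress step by step:
  through step 2 (pickup(a)): drop {holding(a)}, keep {clear(b)}, require {clear(a), handempty, ontable(a)}
    → {clear(a), clear(b), handempty, ontable(a)}
  through step 1 (putdown(b)): drop {clear(b), handempty}, keep {clear(a), ontable(a)}, require {holding(b)}
    → {clear(a), holding(b), ontable(a)}

== RESULT ==
["clear(a)", "holding(b)", "ontable(a)"]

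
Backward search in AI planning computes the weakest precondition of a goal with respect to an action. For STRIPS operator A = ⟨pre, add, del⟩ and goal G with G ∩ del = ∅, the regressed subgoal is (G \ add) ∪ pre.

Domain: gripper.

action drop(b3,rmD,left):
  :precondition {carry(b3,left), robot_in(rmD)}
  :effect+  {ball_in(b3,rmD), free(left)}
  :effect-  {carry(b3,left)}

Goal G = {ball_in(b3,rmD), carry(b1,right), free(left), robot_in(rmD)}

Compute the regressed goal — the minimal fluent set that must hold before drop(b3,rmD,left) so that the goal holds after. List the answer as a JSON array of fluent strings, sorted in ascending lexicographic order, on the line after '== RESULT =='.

Compute (G \ add) ∪ pre:
  G ∩ del = {}  (empty — regression defined)
  G \ add = {ball_in(b3,rmD), carry(b1,right), free(left), robot_in(rmD)} \ {ball_in(b3,rmD), free(left)} = {carry(b1,right), robot_in(rmD)}
  ∪ pre   = {carry(b1,right), robot_in(rmD)} ∪ {carry(b3,left), robot_in(rmD)}
          = {carry(b1,right), carry(b3,left), robot_in(rmD)}

== RESULT ==
["carry(b1,right)", "carry(b3,left)", "robot_in(rmD)"]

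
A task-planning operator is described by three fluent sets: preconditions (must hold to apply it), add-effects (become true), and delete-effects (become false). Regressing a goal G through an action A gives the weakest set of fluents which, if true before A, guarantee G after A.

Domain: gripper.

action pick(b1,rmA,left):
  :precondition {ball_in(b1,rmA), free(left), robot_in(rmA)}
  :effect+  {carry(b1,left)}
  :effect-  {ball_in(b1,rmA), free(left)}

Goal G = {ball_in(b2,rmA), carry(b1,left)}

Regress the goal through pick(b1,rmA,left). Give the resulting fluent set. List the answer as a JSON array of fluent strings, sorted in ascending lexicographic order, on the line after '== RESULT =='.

Compute (G \ add) ∪ pre:
  G ∩ del = {}  (empty — regression defined)
  G \ add = {ball_in(b2,rmA), carry(b1,left)} \ {carry(b1,left)} = {ball_in(b2,rmA)}
  ∪ pre   = {ball_in(b2,rmA)} ∪ {ball_in(b1,rmA), free(left), robot_in(rmA)}
          = {ball_in(b1,rmA), ball_in(b2,rmA), free(left), robot_in(rmA)}

== RESULT ==
["ball_in(b1,rmA)", "ball_in(b2,rmA)", "free(left)", "robot_in(rmA)"]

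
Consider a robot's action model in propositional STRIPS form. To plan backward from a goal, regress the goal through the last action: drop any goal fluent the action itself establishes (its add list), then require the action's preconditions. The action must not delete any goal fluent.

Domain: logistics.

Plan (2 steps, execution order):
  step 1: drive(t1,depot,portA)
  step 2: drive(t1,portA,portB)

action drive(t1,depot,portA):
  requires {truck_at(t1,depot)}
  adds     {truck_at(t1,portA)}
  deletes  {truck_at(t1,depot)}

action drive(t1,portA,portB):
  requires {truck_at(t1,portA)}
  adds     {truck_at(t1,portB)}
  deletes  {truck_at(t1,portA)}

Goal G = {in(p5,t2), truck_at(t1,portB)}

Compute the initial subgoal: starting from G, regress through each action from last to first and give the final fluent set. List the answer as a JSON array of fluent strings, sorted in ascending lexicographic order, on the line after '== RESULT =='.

Work backward from the goal:
  through step 2 (drive(t1,portA,portB)): drop {truck_at(t1,portB)}, keep {in(p5,t2)}, require {truck_at(t1,portA)}
    → {in(p5,t2), truck_at(t1,portA)}
  through step 1 (drive(t1,depot,portA)): drop {truck_at(t1,portA)}, keep {in(p5,t2)}, require {truck_at(t1,depot)}
    → {in(p5,t2), truck_at(t1,depot)}

== RESULT ==
["in(p5,t2)", "truck_at(t1,depot)"]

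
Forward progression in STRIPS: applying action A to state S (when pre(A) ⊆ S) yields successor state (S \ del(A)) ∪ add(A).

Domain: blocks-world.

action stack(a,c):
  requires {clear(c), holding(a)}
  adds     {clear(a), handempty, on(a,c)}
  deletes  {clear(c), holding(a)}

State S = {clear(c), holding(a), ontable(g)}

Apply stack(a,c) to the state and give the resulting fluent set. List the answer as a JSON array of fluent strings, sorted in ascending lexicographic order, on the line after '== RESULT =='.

Compute (S \ del) ∪ add:
  pre ⊆ S: {clear(c), holding(a)} ⊆ S  — applicable
  S \ del = {ontable(g)}
  ∪ add   = {clear(a), handempty, on(a,c), ontable(g)}

== RESULT ==
["clear(a)", "handempty", "on(a,c)", "ontable(g)"]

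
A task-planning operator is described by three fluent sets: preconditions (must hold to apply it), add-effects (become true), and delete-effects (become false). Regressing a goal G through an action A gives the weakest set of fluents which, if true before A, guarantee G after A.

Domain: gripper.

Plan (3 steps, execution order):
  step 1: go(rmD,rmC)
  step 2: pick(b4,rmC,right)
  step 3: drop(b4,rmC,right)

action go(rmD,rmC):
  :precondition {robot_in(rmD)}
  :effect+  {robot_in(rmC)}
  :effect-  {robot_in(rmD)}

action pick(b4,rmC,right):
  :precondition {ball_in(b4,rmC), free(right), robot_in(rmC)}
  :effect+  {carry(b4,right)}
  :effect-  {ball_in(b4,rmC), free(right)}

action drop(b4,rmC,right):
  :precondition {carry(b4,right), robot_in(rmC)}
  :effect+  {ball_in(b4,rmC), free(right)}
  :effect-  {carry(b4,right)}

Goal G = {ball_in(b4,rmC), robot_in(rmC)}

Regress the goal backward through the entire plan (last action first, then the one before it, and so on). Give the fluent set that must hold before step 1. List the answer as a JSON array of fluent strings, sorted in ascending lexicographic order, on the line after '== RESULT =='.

Regress step by step:
  through step 3 (drop(b4,rmC,right)): drop {ball_in(b4,rmC)}, keep {robot_in(rmC)}, require {carry(b4,right), robot_in(rmC)}
    → {carry(b4,right), robot_in(rmC)}
  through step 2 (pick(b4,rmC,right)): drop {carry(b4,right)}, keep {robot_in(rmC)}, require {ball_in(b4,rmC), free(right), robot_in(rmC)}
    → {ball_in(b4,rmC), free(right), robot_in(rmC)}
  through step 1 (go(rmD,rmC)): drop {robot_in(rmC)}, keep {ball_in(b4,rmC), free(right)}, require {robot_in(rmD)}
    → {ball_in(b4,rmC), free(right), robot_in(rmD)}

== RESULT ==
["ball_in(b4,rmC)", "free(right)", "robot_in(rmD)"]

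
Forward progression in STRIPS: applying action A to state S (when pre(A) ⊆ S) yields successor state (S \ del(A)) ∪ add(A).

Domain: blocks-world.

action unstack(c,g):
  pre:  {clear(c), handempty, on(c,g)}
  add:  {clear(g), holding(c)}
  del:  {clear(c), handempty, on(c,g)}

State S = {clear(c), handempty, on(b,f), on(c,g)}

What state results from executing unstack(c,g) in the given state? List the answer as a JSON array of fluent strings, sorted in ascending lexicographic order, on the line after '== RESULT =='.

Compute (S \ del) ∪ add:
  pre ⊆ S: {clear(c), handempty, on(c,g)} ⊆ S  — applicable
  S \ del = {on(b,f)}
  ∪ add   = {clear(g), holding(c), on(b,f)}

== RESULT ==
["clear(g)", "holding(c)", "on(b,f)"]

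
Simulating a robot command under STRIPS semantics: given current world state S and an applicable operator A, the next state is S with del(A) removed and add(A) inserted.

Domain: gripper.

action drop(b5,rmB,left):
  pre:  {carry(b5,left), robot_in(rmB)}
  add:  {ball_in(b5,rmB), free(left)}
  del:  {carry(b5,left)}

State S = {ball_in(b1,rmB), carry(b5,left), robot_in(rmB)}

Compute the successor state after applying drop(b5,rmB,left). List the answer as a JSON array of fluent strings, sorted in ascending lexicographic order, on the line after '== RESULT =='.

Progress:
  pre ⊆ S: {carry(b5,left), robot_in(rmB)} ⊆ S  — applicable
  S \ del = {ball_in(b1,rmB), robot_in(rmB)}
  ∪ add   = {ball_in(b1,rmB), ball_in(b5,rmB), free(left), robot_in(rmB)}

== RESULT ==
["ball_in(b1,rmB)", "ball_in(b5,rmB)", "free(left)", "robot_in(rmB)"]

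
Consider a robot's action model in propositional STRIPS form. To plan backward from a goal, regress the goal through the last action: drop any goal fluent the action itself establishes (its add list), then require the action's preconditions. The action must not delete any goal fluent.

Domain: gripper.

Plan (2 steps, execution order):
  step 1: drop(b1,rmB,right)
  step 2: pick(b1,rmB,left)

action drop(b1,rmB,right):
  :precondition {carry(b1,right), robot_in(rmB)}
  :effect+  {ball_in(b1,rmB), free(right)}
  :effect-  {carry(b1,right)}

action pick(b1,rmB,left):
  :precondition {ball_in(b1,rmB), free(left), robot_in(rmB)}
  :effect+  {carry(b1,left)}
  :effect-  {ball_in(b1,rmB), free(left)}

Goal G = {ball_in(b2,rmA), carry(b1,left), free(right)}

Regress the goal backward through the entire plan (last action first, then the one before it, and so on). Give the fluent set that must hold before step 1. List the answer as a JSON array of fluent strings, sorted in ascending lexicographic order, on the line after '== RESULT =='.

Work backward from the goal:
  through step 2 (pick(b1,rmB,left)): drop {carry(b1,left)}, keep {ball_in(b2,rmA), free(right)}, require {ball_in(b1,rmB), free(left), robot_in(rmB)}
    → {ball_in(b1,rmB), ball_in(b2,rmA), free(left), free(right), robot_in(rmB)}
  through step 1 (drop(b1,rmB,right)): drop {ball_in(b1,rmB), free(right)}, keep {ball_in(b2,rmA), free(left), robot_in(rmB)}, require {carry(b1,right), robot_in(rmB)}
    → {ball_in(b2,rmA), carry(b1,right), free(left), robot_in(rmB)}

== RESULT ==
["ball_in(b2,rmA)", "carry(b1,right)", "free(left)", "robot_in(rmB)"]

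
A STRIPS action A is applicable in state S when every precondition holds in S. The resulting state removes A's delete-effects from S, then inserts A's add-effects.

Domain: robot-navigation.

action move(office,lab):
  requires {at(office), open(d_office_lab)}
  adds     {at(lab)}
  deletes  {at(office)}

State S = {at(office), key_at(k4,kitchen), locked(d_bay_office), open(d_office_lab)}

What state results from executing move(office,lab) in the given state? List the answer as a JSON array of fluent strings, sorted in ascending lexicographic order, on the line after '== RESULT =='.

Compute (S \ del) ∪ add:
  pre ⊆ S: {at(office), open(d_office_lab)} ⊆ S  — applicable
  S \ del = {key_at(k4,kitchen), locked(d_bay_office), open(d_office_lab)}
  ∪ add   = {at(lab), key_at(k4,kitchen), locked(d_bay_office), open(d_office_lab)}

== RESULT ==
["at(lab)", "key_at(k4,kitchen)", "locked(d_bay_office)", "open(d_office_lab)"]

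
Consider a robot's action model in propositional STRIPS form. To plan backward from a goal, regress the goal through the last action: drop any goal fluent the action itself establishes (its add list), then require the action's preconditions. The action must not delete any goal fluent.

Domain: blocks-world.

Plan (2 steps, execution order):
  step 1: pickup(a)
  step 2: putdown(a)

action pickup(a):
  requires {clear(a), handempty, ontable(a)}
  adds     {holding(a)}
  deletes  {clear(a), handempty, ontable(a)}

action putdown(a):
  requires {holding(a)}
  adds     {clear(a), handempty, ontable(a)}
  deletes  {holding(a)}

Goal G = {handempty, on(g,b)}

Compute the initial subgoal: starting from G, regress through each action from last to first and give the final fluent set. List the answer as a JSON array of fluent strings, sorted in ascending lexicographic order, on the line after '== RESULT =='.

Work backward from the goal:
  through step 2 (putdown(a)): drop {handempty}, keep {on(g,b)}, require {holding(a)}
    → {holding(a), on(g,b)}
  through step 1 (pickup(a)): drop {holding(a)}, keep {on(g,b)}, require {clear(a), handempty, ontable(a)}
    → {clear(a), handempty, on(g,b), ontable(a)}

== RESULT ==
["clear(a)", "handempty", "on(g,b)", "ontable(a)"]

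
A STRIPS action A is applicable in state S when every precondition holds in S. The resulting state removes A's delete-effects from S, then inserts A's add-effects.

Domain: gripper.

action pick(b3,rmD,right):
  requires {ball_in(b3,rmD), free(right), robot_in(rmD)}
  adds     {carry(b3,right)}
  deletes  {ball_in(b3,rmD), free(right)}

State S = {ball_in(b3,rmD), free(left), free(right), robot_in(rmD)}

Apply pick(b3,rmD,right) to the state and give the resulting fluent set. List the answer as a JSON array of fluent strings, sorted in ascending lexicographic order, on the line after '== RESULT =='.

Progress:
  pre ⊆ S: {ball_in(b3,rmD), free(right), robot_in(rmD)} ⊆ S  — applicable
  S \ del = {free(left), robot_in(rmD)}
  ∪ add   = {carry(b3,right), free(left), robot_in(rmD)}

== RESULT ==
["carry(b3,right)", "free(left)", "robot_in(rmD)"]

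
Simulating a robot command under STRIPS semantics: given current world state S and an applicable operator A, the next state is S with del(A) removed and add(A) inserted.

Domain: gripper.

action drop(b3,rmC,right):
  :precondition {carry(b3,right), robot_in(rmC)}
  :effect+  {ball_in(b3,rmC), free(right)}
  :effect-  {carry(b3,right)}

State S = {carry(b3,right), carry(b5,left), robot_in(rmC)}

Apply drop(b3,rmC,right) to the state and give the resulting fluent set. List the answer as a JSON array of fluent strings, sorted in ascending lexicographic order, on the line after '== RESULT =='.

Progress:
  pre ⊆ S: {carry(b3,right), robot_in(rmC)} ⊆ S  — applicable
  S \ del = {carry(b5,left), robot_in(rmC)}
  ∪ add   = {ball_in(b3,rmC), carry(b5,left), free(right), robot_in(rmC)}

== RESULT ==
["ball_in(b3,rmC)", "carry(b5,left)", "free(right)", "robot_in(rmC)"]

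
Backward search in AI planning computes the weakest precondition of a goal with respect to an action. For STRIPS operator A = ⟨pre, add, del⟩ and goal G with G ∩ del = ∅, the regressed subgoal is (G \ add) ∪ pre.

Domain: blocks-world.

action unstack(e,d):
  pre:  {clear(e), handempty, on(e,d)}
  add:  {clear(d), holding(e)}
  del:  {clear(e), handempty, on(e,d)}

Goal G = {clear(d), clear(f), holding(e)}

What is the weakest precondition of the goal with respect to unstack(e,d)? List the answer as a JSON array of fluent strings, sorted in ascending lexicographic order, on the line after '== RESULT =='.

Compute (G \ add) ∪ pre:
  G ∩ del = {}  (empty — regression defined)
  G \ add = {clear(d), clear(f), holding(e)} \ {clear(d), holding(e)} = {clear(f)}
  ∪ pre   = {clear(f)} ∪ {clear(e), handempty, on(e,d)}
          = {clear(e), clear(f), handempty, on(e,d)}

== RESULT ==
["clear(e)", "clear(f)", "handempty", "on(e,d)"]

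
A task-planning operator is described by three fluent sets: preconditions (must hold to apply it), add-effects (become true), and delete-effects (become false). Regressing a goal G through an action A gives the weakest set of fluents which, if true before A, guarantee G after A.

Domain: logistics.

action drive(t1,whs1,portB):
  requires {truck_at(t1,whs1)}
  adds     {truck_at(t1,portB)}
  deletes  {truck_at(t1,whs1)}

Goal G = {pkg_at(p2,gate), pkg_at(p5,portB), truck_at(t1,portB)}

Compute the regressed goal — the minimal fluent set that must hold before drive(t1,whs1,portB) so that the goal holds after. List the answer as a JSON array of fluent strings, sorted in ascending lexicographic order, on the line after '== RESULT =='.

Compute (G \ add) ∪ pre:
  G ∩ del = {}  (empty — regression defined)
  G \ add = {pkg_at(p2,gate), pkg_at(p5,portB), truck_at(t1,portB)} \ {truck_at(t1,portB)} = {pkg_at(p2,gate), pkg_at(p5,portB)}
  ∪ pre   = {pkg_at(p2,gate), pkg_at(p5,portB)} ∪ {truck_at(t1,whs1)}
          = {pkg_at(p2,gate), pkg_at(p5,portB), truck_at(t1,whs1)}

== RESULT ==
["pkg_at(p2,gate)", "pkg_at(p5,portB)", "truck_at(t1,whs1)"]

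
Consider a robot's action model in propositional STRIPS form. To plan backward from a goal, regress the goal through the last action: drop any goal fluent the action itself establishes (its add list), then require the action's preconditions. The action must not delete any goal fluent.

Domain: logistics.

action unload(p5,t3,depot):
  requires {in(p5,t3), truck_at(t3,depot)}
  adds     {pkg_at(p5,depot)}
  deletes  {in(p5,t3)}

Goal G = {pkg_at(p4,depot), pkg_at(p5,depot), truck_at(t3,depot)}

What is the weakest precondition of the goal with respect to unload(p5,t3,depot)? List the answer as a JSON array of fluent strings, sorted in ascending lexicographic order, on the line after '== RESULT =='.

Regress:
  G ∩ del = {}  (empty — regression defined)
  G \ add = {pkg_at(p4,depot), pkg_at(p5,depot), truck_at(t3,depot)} \ {pkg_at(p5,depot)} = {pkg_at(p4,depot), truck_at(t3,depot)}
  ∪ pre   = {pkg_at(p4,depot), truck_at(t3,depot)} ∪ {in(p5,t3), truck_at(t3,depot)}
          = {in(p5,t3), pkg_at(p4,depot), truck_at(t3,depot)}

== RESULT ==
["in(p5,t3)", "pkg_at(p4,depot)", "truck_at(t3,depot)"]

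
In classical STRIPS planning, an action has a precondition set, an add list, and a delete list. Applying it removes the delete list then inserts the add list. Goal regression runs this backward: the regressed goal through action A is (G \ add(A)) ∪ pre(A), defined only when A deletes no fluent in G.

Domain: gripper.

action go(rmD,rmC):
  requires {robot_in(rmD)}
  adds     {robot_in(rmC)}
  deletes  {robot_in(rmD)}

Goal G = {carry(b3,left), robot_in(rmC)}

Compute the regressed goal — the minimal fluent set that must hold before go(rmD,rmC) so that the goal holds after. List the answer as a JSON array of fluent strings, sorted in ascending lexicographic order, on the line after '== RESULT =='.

Compute (G \ add) ∪ pre:
  G ∩ del = {}  (empty — regression defined)
  G \ add = {carry(b3,left), robot_in(rmC)} \ {robot_in(rmC)} = {carry(b3,left)}
  ∪ pre   = {carry(b3,left)} ∪ {robot_in(rmD)}
          = {carry(b3,left), robot_in(rmD)}

== RESULT ==
["carry(b3,left)", "robot_in(rmD)"]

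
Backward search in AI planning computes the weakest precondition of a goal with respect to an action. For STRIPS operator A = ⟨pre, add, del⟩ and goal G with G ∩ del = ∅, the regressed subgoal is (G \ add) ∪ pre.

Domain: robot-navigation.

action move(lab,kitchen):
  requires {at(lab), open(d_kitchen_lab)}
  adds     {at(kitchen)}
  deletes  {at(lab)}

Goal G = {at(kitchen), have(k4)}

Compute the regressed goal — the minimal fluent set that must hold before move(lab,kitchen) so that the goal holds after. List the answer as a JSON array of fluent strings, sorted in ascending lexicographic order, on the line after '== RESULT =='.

Compute (G \ add) ∪ pre:
  G ∩ del = {}  (empty — regression defined)
  G \ add = {at(kitchen), have(k4)} \ {at(kitchen)} = {have(k4)}
  ∪ pre   = {have(k4)} ∪ {at(lab), open(d_kitchen_lab)}
          = {at(lab), have(k4), open(d_kitchen_lab)}

== RESULT ==
["at(lab)", "have(k4)", "open(d_kitchen_lab)"]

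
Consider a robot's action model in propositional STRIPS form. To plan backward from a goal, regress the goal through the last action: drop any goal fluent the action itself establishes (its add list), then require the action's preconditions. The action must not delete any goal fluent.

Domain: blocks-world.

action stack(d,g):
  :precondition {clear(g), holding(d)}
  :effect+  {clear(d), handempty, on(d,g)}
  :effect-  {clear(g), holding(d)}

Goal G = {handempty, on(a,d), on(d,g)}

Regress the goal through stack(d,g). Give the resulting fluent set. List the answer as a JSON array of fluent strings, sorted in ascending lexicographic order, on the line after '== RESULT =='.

Regress:
  G ∩ del = {}  (empty — regression defined)
  G \ add = {handempty, on(a,d), on(d,g)} \ {clear(d), handempty, on(d,g)} = {on(a,d)}
  ∪ pre   = {on(a,d)} ∪ {clear(g), holding(d)}
          = {clear(g), holding(d), on(a,d)}

== RESULT ==
["clear(g)", "holding(d)", "on(a,d)"]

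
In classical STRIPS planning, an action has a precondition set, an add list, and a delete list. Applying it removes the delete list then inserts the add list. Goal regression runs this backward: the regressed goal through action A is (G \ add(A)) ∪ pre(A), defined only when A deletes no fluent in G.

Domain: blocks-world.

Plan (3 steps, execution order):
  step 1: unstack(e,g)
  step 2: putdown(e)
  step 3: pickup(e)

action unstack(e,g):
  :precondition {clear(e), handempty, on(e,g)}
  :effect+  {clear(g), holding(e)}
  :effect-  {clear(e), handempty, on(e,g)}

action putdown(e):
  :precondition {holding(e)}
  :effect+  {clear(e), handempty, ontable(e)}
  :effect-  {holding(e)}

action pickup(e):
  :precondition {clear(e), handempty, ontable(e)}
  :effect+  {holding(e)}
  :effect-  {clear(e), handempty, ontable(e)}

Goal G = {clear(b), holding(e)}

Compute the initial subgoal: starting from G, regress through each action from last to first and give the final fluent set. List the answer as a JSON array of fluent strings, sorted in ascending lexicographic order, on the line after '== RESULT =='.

Work backward from the goal:
  through step 3 (pickup(e)): drop {holding(e)}, keep {clear(b)}, require {clear(e), handempty, ontable(e)}
    → {clear(b), clear(e), handempty, ontable(e)}
  through step 2 (putdown(e)): drop {clear(e), handempty, ontable(e)}, keep {clear(b)}, require {holding(e)}
    → {clear(b), holding(e)}
  through step 1 (unstack(e,g)): drop {holding(e)}, keep {clear(b)}, require {clear(e), handempty, on(e,g)}
    → {clear(b), clear(e), handempty, on(e,g)}

== RESULT ==
["clear(b)", "clear(e)", "handempty", "on(e,g)"]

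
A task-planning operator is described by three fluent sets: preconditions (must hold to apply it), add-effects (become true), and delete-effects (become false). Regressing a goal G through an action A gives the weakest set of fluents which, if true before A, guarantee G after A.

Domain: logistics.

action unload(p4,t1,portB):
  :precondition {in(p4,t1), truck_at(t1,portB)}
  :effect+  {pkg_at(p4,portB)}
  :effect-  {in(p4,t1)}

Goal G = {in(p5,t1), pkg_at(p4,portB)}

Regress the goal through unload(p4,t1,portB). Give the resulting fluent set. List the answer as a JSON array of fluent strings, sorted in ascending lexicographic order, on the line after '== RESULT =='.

Compute (G \ add) ∪ pre:
  G ∩ del = {}  (empty — regression defined)
  G \ add = {in(p5,t1), pkg_at(p4,portB)} \ {pkg_at(p4,portB)} = {in(p5,t1)}
  ∪ pre   = {in(p5,t1)} ∪ {in(p4,t1), truck_at(t1,portB)}
          = {in(p4,t1), in(p5,t1), truck_at(t1,portB)}

== RESULT ==
["in(p4,t1)", "in(p5,t1)", "truck_at(t1,portB)"]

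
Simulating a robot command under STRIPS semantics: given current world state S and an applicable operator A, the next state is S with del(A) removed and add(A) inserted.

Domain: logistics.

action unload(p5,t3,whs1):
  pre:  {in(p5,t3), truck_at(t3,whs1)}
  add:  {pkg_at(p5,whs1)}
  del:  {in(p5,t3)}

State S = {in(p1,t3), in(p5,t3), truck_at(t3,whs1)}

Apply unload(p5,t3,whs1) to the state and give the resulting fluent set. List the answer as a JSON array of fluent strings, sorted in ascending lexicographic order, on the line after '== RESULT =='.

Compute (S \ del) ∪ add:
  pre ⊆ S: {in(p5,t3), truck_at(t3,whs1)} ⊆ S  — applicable
  S \ del = {in(p1,t3), truck_at(t3,whs1)}
  ∪ add   = {in(p1,t3), pkg_at(p5,whs1), truck_at(t3,whs1)}

== RESULT ==
["in(p1,t3)", "pkg_at(p5,whs1)", "truck_at(t3,whs1)"]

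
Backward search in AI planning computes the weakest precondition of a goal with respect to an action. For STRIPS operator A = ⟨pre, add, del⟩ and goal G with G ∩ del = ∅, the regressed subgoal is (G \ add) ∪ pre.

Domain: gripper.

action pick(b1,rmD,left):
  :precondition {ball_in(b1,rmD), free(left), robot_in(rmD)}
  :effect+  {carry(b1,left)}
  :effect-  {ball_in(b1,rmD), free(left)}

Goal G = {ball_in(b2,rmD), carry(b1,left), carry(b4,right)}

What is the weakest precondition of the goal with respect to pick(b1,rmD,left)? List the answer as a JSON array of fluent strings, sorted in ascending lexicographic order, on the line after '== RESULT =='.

Compute (G \ add) ∪ pre:
  G ∩ del = {}  (empty — regression defined)
  G \ add = {ball_in(b2,rmD), carry(b1,left), carry(b4,right)} \ {carry(b1,left)} = {ball_in(b2,rmD), carry(b4,right)}
  ∪ pre   = {ball_in(b2,rmD), carry(b4,right)} ∪ {ball_in(b1,rmD), free(left), robot_in(rmD)}
          = {ball_in(b1,rmD), ball_in(b2,rmD), carry(b4,right), free(left), robot_in(rmD)}

== RESULT ==
["ball_in(b1,rmD)", "ball_in(b2,rmD)", "carry(b4,right)", "free(left)", "robot_in(rmD)"]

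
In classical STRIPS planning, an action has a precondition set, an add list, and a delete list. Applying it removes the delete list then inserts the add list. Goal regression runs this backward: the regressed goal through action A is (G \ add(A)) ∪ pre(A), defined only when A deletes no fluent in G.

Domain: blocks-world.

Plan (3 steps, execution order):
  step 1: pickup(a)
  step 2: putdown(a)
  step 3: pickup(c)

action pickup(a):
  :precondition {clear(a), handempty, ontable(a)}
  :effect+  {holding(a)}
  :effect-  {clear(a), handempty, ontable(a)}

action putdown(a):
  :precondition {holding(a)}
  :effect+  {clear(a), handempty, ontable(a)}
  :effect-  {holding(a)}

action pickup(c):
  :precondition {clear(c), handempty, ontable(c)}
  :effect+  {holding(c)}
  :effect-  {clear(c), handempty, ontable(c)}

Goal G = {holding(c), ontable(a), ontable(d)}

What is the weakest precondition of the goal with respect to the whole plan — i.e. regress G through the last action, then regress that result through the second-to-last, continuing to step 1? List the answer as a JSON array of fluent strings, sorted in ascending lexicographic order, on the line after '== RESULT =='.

Work backward from the goal:
  through step 3 (pickup(c)): drop {holding(c)}, keep {ontable(a), ontable(d)}, require {clear(c), handempty, ontable(c)}
    → {clear(c), handempty, ontable(a), ontable(c), ontable(d)}
  through step 2 (putdown(a)): drop {handempty, ontable(a)}, keep {clear(c), ontable(c), ontable(d)}, require {holding(a)}
    → {clear(c), holding(a), ontable(c), ontable(d)}
  through step 1 (pickup(a)): drop {holding(a)}, keep {clear(c), ontable(c), ontable(d)}, require {clear(a), handempty, ontable(a)}
    → {clear(a), clear(c), handempty, ontable(a), ontable(c), ontable(d)}

== RESULT ==
["clear(a)", "clear(c)", "handempty", "ontable(a)", "ontable(c)", "ontable(d)"]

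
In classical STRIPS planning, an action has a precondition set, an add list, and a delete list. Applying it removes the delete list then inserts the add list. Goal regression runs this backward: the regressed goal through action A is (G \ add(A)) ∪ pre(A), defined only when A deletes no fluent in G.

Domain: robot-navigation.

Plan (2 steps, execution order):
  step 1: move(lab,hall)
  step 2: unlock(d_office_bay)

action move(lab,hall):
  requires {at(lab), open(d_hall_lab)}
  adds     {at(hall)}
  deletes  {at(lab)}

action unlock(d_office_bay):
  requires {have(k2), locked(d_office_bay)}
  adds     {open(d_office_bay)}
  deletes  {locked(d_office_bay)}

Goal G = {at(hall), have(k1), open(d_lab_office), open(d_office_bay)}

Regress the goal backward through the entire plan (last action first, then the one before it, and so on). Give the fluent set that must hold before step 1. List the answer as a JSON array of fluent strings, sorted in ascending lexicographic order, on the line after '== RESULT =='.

Work backward from the goal:
  through step 2 (unlock(d_office_bay)): drop {open(d_office_bay)}, keep {at(hall), have(k1), open(d_lab_office)}, require {have(k2), locked(d_office_bay)}
    → {at(hall), have(k1), have(k2), locked(d_office_bay), open(d_lab_office)}
  through step 1 (move(lab,hall)): drop {at(hall)}, keep {have(k1), have(k2), locked(d_office_bay), open(d_lab_office)}, require {at(lab), open(d_hall_lab)}
    → {at(lab), have(k1), have(k2), locked(d_office_bay), open(d_hall_lab), open(d_lab_office)}

== RESULT ==
["at(lab)", "have(k1)", "have(k2)", "locked(d_office_bay)", "open(d_hall_lab)", "open(d_lab_office)"]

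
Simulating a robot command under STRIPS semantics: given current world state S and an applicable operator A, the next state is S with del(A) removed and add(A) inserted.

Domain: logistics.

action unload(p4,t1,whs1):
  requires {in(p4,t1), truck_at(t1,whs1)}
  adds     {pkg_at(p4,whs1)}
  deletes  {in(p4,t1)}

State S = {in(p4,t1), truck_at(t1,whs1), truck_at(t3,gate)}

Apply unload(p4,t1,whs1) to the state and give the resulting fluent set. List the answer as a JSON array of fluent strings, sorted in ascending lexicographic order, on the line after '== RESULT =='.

Compute (S \ del) ∪ add:
  pre ⊆ S: {in(p4,t1), truck_at(t1,whs1)} ⊆ S  — applicable
  S \ del = {truck_at(t1,whs1), truck_at(t3,gate)}
  ∪ add   = {pkg_at(p4,whs1), truck_at(t1,whs1), truck_at(t3,gate)}

== RESULT ==
["pkg_at(p4,whs1)", "truck_at(t1,whs1)", "truck_at(t3,gate)"]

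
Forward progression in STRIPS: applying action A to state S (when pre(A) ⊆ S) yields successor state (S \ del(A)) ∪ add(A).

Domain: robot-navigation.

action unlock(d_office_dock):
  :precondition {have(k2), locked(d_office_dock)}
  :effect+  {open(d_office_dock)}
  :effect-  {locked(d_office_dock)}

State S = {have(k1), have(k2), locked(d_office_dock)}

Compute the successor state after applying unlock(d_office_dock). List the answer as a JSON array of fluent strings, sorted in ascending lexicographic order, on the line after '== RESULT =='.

Compute (S \ del) ∪ add:
  pre ⊆ S: {have(k2), locked(d_office_dock)} ⊆ S  — applicable
  S \ del = {have(k1), have(k2)}
  ∪ add   = {have(k1), have(k2), open(d_office_dock)}

== RESULT ==
["have(k1)", "have(k2)", "open(d_office_dock)"]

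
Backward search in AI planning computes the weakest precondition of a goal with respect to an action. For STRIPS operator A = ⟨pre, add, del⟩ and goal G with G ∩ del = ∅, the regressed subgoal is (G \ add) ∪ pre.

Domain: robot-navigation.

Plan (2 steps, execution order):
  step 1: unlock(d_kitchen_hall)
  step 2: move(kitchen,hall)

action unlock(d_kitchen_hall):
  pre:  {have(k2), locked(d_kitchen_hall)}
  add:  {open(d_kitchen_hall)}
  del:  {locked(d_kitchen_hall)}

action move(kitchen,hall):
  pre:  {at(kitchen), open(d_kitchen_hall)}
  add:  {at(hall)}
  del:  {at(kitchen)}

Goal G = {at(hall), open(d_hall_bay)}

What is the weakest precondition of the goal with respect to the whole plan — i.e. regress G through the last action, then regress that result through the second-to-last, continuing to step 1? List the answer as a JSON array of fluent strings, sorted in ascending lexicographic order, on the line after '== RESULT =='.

Regress step by step:
  through step 2 (move(kitchen,hall)): drop {at(hall)}, keep {open(d_hall_bay)}, require {at(kitchen), open(d_kitchen_hall)}
    → {at(kitchen), open(d_hall_bay), open(d_kitchen_hall)}
  through step 1 (unlock(d_kitchen_hall)): drop {open(d_kitchen_hall)}, keep {at(kitchen), open(d_hall_bay)}, require {have(k2), locked(d_kitchen_hall)}
    → {at(kitchen), have(k2), locked(d_kitchen_hall), open(d_hall_bay)}

== RESULT ==
["at(kitchen)", "have(k2)", "locked(d_kitchen_hall)", "open(d_hall_bay)"]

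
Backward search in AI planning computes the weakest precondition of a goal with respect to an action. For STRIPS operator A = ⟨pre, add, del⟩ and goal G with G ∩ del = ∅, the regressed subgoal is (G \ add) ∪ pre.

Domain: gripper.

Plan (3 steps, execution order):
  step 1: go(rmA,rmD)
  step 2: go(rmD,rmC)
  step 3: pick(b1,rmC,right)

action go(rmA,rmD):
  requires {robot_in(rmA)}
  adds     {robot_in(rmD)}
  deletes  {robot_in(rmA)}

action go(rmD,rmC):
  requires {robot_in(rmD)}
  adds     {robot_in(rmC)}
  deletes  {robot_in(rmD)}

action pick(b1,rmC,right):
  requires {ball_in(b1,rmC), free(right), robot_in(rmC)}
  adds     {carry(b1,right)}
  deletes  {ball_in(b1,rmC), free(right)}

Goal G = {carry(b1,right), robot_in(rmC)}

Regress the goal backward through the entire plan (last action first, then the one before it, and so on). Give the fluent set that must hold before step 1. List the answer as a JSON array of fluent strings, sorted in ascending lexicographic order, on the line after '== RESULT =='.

Work backward from the goal:
  through step 3 (pick(b1,rmC,right)): drop {carry(b1,right)}, keep {robot_in(rmC)}, require {ball_in(b1,rmC), free(right), robot_in(rmC)}
    → {ball_in(b1,rmC), free(right), robot_in(rmC)}
  through step 2 (go(rmD,rmC)): drop {robot_in(rmC)}, keep {ball_in(b1,rmC), free(right)}, require {robot_in(rmD)}
    → {ball_in(b1,rmC), free(right), robot_in(rmD)}
  through step 1 (go(rmA,rmD)): drop {robot_in(rmD)}, keep {ball_in(b1,rmC), free(right)}, require {robot_in(rmA)}
    → {ball_in(b1,rmC), free(right), robot_in(rmA)}

== RESULT ==
["ball_in(b1,rmC)", "free(right)", "robot_in(rmA)"]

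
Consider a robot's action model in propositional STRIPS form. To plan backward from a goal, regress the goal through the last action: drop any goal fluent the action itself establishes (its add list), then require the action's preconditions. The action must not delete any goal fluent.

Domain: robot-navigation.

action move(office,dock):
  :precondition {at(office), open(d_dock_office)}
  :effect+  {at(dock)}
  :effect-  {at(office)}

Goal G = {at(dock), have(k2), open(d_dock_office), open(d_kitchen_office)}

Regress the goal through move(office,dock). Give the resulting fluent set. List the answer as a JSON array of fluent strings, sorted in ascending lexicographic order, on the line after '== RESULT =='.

Regress:
  G ∩ del = {}  (empty — regression defined)
  G \ add = {at(dock), have(k2), open(d_dock_office), open(d_kitchen_office)} \ {at(dock)} = {have(k2), open(d_dock_office), open(d_kitchen_office)}
  ∪ pre   = {have(k2), open(d_dock_office), open(d_kitchen_office)} ∪ {at(office), open(d_dock_office)}
          = {at(office), have(k2), open(d_dock_office), open(d_kitchen_office)}

== RESULT ==
["at(office)", "have(k2)", "open(d_dock_office)", "open(d_kitchen_office)"]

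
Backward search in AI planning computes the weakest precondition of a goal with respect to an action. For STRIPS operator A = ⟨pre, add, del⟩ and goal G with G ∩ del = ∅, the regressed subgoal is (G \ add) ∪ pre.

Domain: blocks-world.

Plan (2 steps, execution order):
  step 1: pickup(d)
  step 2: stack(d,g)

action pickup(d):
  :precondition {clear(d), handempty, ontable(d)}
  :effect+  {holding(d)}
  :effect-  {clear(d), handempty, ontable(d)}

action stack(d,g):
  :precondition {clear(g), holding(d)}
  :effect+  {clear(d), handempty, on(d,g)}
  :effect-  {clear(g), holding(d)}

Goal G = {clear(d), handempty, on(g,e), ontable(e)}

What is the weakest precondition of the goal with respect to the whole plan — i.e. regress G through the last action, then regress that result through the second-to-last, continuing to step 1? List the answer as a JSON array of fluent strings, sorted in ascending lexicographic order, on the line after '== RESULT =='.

Regress step by step:
  through step 2 (stack(d,g)): drop {clear(d), handempty}, keep {on(g,e), ontable(e)}, require {clear(g), holding(d)}
    → {clear(g), holding(d), on(g,e), ontable(e)}
  through step 1 (pickup(d)): drop {holding(d)}, keep {clear(g), on(g,e), ontable(e)}, require {clear(d), handempty, ontable(d)}
    → {clear(d), clear(g), handempty, on(g,e), ontable(d), ontable(e)}

== RESULT ==
["clear(d)", "clear(g)", "handempty", "on(g,e)", "ontable(d)", "ontable(e)"]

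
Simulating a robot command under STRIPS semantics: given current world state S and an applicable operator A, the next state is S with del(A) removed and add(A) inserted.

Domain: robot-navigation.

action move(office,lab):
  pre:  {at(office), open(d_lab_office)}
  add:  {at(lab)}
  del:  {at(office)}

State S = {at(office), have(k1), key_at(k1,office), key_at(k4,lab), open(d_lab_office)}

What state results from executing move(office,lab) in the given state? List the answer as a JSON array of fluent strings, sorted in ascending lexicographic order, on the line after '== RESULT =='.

Compute (S \ del) ∪ add:
  pre ⊆ S: {at(office), open(d_lab_office)} ⊆ S  — applicable
  S \ del = {have(k1), key_at(k1,office), key_at(k4,lab), open(d_lab_office)}
  ∪ add   = {at(lab), have(k1), key_at(k1,office), key_at(k4,lab), open(d_lab_office)}

== RESULT ==
["at(lab)", "have(k1)", "key_at(k1,office)", "key_at(k4,lab)", "open(d_lab_office)"]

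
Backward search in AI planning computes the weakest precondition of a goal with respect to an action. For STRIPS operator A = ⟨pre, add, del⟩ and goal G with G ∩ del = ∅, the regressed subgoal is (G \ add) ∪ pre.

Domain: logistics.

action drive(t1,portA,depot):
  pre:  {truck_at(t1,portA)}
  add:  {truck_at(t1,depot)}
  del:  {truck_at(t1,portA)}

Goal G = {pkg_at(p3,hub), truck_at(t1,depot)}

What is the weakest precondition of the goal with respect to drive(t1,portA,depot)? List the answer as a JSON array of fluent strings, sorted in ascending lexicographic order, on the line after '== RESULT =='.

Compute (G \ add) ∪ pre:
  G ∩ del = {}  (empty — regression defined)
  G \ add = {pkg_at(p3,hub), truck_at(t1,depot)} \ {truck_at(t1,depot)} = {pkg_at(p3,hub)}
  ∪ pre   = {pkg_at(p3,hub)} ∪ {truck_at(t1,portA)}
          = {pkg_at(p3,hub), truck_at(t1,portA)}

== RESULT ==
["pkg_at(p3,hub)", "truck_at(t1,portA)"]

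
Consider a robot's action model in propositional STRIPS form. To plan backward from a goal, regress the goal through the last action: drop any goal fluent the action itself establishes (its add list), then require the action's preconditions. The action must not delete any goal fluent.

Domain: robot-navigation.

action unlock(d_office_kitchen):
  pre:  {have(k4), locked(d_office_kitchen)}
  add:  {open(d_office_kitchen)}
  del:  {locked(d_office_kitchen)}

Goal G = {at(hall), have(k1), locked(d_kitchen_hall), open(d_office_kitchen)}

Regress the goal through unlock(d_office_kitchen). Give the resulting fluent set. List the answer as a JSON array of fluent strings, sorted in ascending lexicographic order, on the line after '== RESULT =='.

Regress:
  G ∩ del = {}  (empty — regression defined)
  G \ add = {at(hall), have(k1), locked(d_kitchen_hall), open(d_office_kitchen)} \ {open(d_office_kitchen)} = {at(hall), have(k1), locked(d_kitchen_hall)}
  ∪ pre   = {at(hall), have(k1), locked(d_kitchen_hall)} ∪ {have(k4), locked(d_office_kitchen)}
          = {at(hall), have(k1), have(k4), locked(d_kitchen_hall), locked(d_office_kitchen)}

== RESULT ==
["at(hall)", "have(k1)", "have(k4)", "locked(d_kitchen_hall)", "locked(d_office_kitchen)"]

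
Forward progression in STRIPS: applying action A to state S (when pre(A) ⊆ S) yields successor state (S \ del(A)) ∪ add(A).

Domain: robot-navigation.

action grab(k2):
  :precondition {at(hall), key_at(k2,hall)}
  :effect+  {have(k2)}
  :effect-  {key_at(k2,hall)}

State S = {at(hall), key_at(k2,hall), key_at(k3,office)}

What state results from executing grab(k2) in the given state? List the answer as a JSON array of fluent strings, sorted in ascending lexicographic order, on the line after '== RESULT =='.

Progress:
  pre ⊆ S: {at(hall), key_at(k2,hall)} ⊆ S  — applicable
  S \ del = {at(hall), key_at(k3,office)}
  ∪ add   = {at(hall), have(k2), key_at(k3,office)}

== RESULT ==
["at(hall)", "have(k2)", "key_at(k3,office)"]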